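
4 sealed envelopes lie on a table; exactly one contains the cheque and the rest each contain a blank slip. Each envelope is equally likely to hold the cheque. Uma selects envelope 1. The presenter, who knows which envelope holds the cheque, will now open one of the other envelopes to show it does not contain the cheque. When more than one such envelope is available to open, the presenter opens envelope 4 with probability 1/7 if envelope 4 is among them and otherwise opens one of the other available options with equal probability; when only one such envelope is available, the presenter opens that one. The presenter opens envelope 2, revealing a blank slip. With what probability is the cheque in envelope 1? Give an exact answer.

6/25

Consider each possible location of the cheque in turn.
If it is in envelope 1 (prior 1/4): envelope 4 is available but not opened; envelope 2 gets probability (1 − 1/7)/2 = 3/7; weight (1/4)·(3/7) = 3/28.
If it is in envelope 2 (prior 1/4): the presenter opened envelope 2, so this case is ruled out; weight (1/4)·0 = 0.
If it is in envelope 3 (prior 1/4): envelope 4 is available but not opened, probability 6/7; weight (1/4)·(6/7) = 3/14.
If it is in envelope 4 (prior 1/4): envelope 4 holds the prize so is unavailable; the presenter chooses uniformly among the 2 others, probability 1/2; weight (1/4)·(1/2) = 1/8.
The weights sum to 25/56.
So P(the cheque in envelope 1 | the presenter opened envelope 2) = (3/28) / (25/56) = 6/25.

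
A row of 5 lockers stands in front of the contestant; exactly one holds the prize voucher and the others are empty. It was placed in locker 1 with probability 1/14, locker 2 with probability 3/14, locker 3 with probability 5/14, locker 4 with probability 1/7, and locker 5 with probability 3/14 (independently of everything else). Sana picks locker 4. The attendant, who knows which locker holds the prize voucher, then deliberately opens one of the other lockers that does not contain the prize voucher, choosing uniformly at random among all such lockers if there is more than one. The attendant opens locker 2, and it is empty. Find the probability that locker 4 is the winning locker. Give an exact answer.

1/7

Apply Bayes' rule, conditioning on where the prize voucher actually is.
If it is in locker 1 (prior 1/14): the attendant has 3 equally likely choices, so probability 1/3; weight (1/14)·(1/3) = 1/42.
If it is in locker 2 (prior 3/14): the attendant opened locker 2, so this case is ruled out; weight (3/14)·0 = 0.
If it is in locker 3 (prior 5/14): the attendant has 3 equally likely choices, so probability 1/3; weight (5/14)·(1/3) = 5/42.
If it is in locker 4 (prior 1/7): the attendant has 4 equally likely choices, so probability 1/4; weight (1/7)·(1/4) = 1/28.
If it is in locker 5 (prior 3/14): the attendant has 3 equally likely choices, so probability 1/3; weight (3/14)·(1/3) = 1/14.
The weights sum to 1/4.
So P(the prize voucher in locker 4 | the attendant opened locker 2) = (1/28) / (1/4) = 1/7.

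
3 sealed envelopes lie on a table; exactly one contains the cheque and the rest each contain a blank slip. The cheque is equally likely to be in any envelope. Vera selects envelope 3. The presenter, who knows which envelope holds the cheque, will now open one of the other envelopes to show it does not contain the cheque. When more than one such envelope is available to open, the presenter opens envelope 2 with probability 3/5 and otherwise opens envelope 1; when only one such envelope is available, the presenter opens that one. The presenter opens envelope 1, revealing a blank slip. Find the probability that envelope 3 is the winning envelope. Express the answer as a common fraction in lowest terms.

2/7

Condition on the true location of the cheque.
If it is in envelope 1 (prior 1/3): the presenter opened envelope 1, so this case is ruled out; weight (1/3)·0 = 0.
If it is in envelope 2 (prior 1/3): only envelope 1 is available, probability 1; weight (1/3)·1 = 1/3.
If it is in envelope 3 (prior 1/3): envelope 2 is available but not opened, probability 2/5; weight (1/3)·(2/5) = 2/15.
The weights sum to 7/15.
So P(the cheque in envelope 3 | the presenter opened envelope 1) = (2/15) / (7/15) = 2/7.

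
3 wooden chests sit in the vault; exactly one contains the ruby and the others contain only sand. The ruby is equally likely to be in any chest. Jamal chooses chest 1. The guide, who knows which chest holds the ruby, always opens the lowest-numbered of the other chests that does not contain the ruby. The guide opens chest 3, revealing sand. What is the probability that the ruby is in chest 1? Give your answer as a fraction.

Apply Bayes' rule, conditioning on where the ruby actually is.
If it is in chest 1 (prior 1/3): the guide would have opened chest 2 instead, probability 0; weight (1/3)·0 = 0.
If it is in chest 2 (prior 1/3): chest 3 is the lowest-numbered option available, probability 1; weight (1/3)·1 = 1/3.
If it is in chest 3 (prior 1/3): the guide opened chest 3, so this case is ruled out; weight (1/3)·0 = 0.
The weights sum to 1/3.
So P(the ruby in chest 1 | the guide opened chest 3) = 0 / (1/3) = 0.

0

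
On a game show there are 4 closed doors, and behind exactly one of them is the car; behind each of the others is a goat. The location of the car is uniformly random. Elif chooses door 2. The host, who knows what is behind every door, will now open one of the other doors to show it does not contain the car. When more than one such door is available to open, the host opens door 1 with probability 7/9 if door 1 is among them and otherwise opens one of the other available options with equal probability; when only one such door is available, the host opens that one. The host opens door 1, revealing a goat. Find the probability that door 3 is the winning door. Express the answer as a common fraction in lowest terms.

Consider each possible location of the car in turn.
If it is behind door 1 (prior 1/4): the host opened door 1, so this case is ruled out; weight (1/4)·0 = 0.
If it is behind any of doors 2, 3, and 4 (prior 1/4 each): door 1 is available, opened with probability 7/9; weight (1/4)·(7/9) = 7/36 each.
The weights sum to 7/12.
So P(the car behind door 3 | the host opened door 1) = (7/36) / (7/12) = 1/3.

1/3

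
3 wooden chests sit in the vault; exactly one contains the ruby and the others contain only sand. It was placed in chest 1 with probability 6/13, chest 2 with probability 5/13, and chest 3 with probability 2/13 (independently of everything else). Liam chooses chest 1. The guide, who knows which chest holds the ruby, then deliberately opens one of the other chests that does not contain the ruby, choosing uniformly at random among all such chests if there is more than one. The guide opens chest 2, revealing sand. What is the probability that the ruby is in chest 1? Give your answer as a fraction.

Condition on the true location of the ruby.
If it is in chest 1 (prior 6/13): the guide has 2 equally likely choices, so probability 1/2; weight (6/13)·(1/2) = 3/13.
If it is in chest 2 (prior 5/13): the guide opened chest 2, so this case is ruled out; weight (5/13)·0 = 0.
If it is in chest 3 (prior 2/13): the guide has no choice, probability 1; weight (2/13)·1 = 2/13.
The weights sum to 5/13.
So P(the ruby in chest 1 | the guide opened chest 2) = (3/13) / (5/13) = 3/5.

3/5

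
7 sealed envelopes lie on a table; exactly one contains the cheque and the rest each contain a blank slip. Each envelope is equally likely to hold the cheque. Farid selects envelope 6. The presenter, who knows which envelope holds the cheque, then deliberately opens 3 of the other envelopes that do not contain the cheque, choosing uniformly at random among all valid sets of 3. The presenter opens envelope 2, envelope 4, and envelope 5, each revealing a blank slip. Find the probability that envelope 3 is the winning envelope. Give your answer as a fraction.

Condition on the true location of the cheque.
If it is in any of envelopes 1, 3, and 7 (prior 1/7 each): the presenter has 10 equally likely choices, so probability 1/10; weight (1/7)·(1/10) = 1/70 each.
If it is in any of envelopes 2, 4, and 5 (prior 1/7 each): that envelope was opened and seen not to hold the prize — ruled out; weight (1/7)·0 = 0 each.
If it is in envelope 6 (prior 1/7): the presenter has 20 equally likely choices, so probability 1/20; weight (1/7)·(1/20) = 1/140.
The weights sum to 1/20.
So P(the cheque in envelope 3 | the presenter opened envelope 2, envelope 4, and envelope 5) = (1/70) / (1/20) = 2/7.

2/7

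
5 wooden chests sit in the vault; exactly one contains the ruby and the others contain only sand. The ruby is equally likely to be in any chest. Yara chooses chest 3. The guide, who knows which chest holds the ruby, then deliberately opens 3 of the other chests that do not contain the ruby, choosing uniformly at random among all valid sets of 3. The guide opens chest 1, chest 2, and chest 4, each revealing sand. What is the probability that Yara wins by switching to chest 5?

4/5

Consider each possible location of the ruby in turn.
If it is in any of chests 1, 2, and 4 (prior 1/5 each): that chest was opened and seen not to hold the prize — ruled out; weight (1/5)·0 = 0 each.
If it is in chest 3 (prior 1/5): the guide has 4 equally likely choices, so probability 1/4; weight (1/5)·(1/4) = 1/20.
If it is in chest 5 (prior 1/5): the guide has no choice, probability 1; weight (1/5)·1 = 1/5.
The weights sum to 1/4.
So P(the ruby in chest 5 | the guide opened chest 1, chest 2, and chest 4) = (1/5) / (1/4) = 4/5.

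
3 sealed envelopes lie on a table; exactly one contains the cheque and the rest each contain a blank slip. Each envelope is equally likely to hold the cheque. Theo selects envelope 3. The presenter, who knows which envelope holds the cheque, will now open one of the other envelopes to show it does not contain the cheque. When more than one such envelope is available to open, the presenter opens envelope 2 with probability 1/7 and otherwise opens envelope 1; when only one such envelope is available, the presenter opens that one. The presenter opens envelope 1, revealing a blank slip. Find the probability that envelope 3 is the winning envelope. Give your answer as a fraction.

6/13

Consider each possible location of the cheque in turn.
If it is in envelope 1 (prior 1/3): the presenter opened envelope 1, so this case is ruled out; weight (1/3)·0 = 0.
If it is in envelope 2 (prior 1/3): only envelope 1 is available, probability 1; weight (1/3)·1 = 1/3.
If it is in envelope 3 (prior 1/3): envelope 2 is available but not opened, probability 6/7; weight (1/3)·(6/7) = 2/7.
The weights sum to 13/21.
So P(the cheque in envelope 3 | the presenter opened envelope 1) = (2/7) / (13/21) = 6/13.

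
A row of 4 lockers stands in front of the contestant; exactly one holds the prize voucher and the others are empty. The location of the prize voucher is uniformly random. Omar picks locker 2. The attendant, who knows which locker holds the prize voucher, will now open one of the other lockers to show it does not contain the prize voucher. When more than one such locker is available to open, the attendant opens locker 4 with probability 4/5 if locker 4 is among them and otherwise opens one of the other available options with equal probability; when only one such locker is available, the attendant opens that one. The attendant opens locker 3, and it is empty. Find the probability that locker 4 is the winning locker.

5/8

Condition on the true location of the prize voucher.
If it is in locker 1 (prior 1/4): locker 4 is available but not opened, probability 1/5; weight (1/4)·(1/5) = 1/20.
If it is in locker 2 (prior 1/4): locker 4 is available but not opened; locker 3 gets probability (1 − 4/5)/2 = 1/10; weight (1/4)·(1/10) = 1/40.
If it is in locker 3 (prior 1/4): the attendant opened locker 3, so this case is ruled out; weight (1/4)·0 = 0.
If it is in locker 4 (prior 1/4): locker 4 holds the prize so is unavailable; the attendant chooses uniformly among the 2 others, probability 1/2; weight (1/4)·(1/2) = 1/8.
The weights sum to 1/5.
So P(the prize voucher in locker 4 | the attendant opened locker 3) = (1/8) / (1/5) = 5/8.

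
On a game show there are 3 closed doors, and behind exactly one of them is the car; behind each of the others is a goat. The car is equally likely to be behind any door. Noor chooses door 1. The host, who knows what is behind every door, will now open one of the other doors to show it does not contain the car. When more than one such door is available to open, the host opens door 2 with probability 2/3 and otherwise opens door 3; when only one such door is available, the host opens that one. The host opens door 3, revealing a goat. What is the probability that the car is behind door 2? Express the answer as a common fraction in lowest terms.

3/4

Consider each possible location of the car in turn.
If it is behind door 1 (prior 1/3): door 2 is available but not opened, probability 1/3; weight (1/3)·(1/3) = 1/9.
If it is behind door 2 (prior 1/3): only door 3 is available, probability 1; weight (1/3)·1 = 1/3.
If it is behind door 3 (prior 1/3): the host opened door 3, so this case is ruled out; weight (1/3)·0 = 0.
The weights sum to 4/9.
So P(the car behind door 2 | the host opened door 3) = (1/3) / (4/9) = 3/4.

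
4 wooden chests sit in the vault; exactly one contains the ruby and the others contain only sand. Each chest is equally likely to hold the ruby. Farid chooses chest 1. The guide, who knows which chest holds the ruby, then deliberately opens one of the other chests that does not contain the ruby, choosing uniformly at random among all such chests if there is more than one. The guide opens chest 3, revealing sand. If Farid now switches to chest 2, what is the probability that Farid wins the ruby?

3/8

Apply Bayes' rule, conditioning on where the ruby actually is.
If it is in chest 1 (prior 1/4): the guide has 3 equally likely choices, so probability 1/3; weight (1/4)·(1/3) = 1/12.
If it is in either of chests 2 and 4 (prior 1/4 each): the guide has 2 equally likely choices, so probability 1/2; weight (1/4)·(1/2) = 1/8 each.
If it is in chest 3 (prior 1/4): the guide opened chest 3, so this case is ruled out; weight (1/4)·0 = 0.
The weights sum to 1/3.
So P(the ruby in chest 2 | the guide opened chest 3) = (1/8) / (1/3) = 3/8.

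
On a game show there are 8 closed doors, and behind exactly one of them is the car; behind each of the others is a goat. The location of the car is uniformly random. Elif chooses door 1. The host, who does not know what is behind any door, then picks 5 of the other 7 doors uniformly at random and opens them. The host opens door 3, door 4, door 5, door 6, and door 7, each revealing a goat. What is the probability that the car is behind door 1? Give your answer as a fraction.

Because the host chose which doors to open without knowing where the car is, the choice is independent of the prize location. Learning that none of the 5 opened doors holds the car simply rules out those 5 locations and leaves the remaining 3 doors still equally likely by symmetry.
So P(the car behind door 1) = 1/3.

1/3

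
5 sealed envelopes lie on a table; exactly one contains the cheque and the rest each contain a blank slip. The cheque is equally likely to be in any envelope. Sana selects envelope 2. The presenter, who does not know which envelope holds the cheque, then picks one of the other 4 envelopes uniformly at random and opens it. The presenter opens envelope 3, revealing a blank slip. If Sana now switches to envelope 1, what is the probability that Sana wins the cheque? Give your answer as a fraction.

Apply Bayes' rule, conditioning on where the cheque actually is.
If it is in any of envelopes 1, 2, 4, and 5 (prior 1/5 each): the presenter picks envelope 3 with probability 1/4 regardless, and it is not the prize; weight (1/5)·(1/4) = 1/20 each.
If it is in envelope 3 (prior 1/5): the presenter opened envelope 3, so this case is ruled out; weight (1/5)·0 = 0.
The weights sum to 1/5.
So P(the cheque in envelope 1 | the presenter opened envelope 3) = (1/20) / (1/5) = 1/4.

1/4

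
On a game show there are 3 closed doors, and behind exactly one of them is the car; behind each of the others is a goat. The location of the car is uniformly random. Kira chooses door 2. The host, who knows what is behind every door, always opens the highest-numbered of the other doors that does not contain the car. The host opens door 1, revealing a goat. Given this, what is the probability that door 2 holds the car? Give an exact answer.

Condition on the true location of the car.
If it is behind door 1 (prior 1/3): the host opened door 1, so this case is ruled out; weight (1/3)·0 = 0.
If it is behind door 2 (prior 1/3): the host would have opened door 3 instead, probability 0; weight (1/3)·0 = 0.
If it is behind door 3 (prior 1/3): door 1 is the highest-numbered option available, probability 1; weight (1/3)·1 = 1/3.
The weights sum to 1/3.
So P(the car behind door 2 | the host opened door 1) = 0 / (1/3) = 0.

0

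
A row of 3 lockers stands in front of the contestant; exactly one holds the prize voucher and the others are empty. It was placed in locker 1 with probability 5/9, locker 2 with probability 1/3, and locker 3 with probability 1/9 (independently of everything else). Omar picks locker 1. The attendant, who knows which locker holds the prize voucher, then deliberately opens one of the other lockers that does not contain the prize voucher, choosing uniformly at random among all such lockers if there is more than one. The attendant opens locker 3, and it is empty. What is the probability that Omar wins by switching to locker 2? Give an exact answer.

Condition on the true location of the prize voucher.
If it is in locker 1 (prior 5/9): the attendant has 2 equally likely choices, so probability 1/2; weight (5/9)·(1/2) = 5/18.
If it is in locker 2 (prior 1/3): the attendant has no choice, probability 1; weight (1/3)·1 = 1/3.
If it is in locker 3 (prior 1/9): the attendant opened locker 3, so this case is ruled out; weight (1/9)·0 = 0.
The weights sum to 11/18.
So P(the prize voucher in locker 2 | the attendant opened locker 3) = (1/3) / (11/18) = 6/11.

6/11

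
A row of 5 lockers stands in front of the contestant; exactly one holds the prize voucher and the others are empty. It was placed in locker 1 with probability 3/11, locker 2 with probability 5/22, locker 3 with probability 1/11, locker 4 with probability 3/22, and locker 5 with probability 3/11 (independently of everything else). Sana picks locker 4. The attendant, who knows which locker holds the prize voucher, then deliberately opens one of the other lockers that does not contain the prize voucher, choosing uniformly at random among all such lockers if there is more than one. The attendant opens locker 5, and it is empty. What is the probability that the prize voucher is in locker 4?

9/61

Apply Bayes' rule, conditioning on where the prize voucher actually is.
If it is in locker 1 (prior 3/11): the attendant has 3 equally likely choices, so probability 1/3; weight (3/11)·(1/3) = 1/11.
If it is in locker 2 (prior 5/22): the attendant has 3 equally likely choices, so probability 1/3; weight (5/22)·(1/3) = 5/66.
If it is in locker 3 (prior 1/11): the attendant has 3 equally likely choices, so probability 1/3; weight (1/11)·(1/3) = 1/33.
If it is in locker 4 (prior 3/22): the attendant has 4 equally likely choices, so probability 1/4; weight (3/22)·(1/4) = 3/88.
If it is in locker 5 (prior 3/11): the attendant opened locker 5, so this case is ruled out; weight (3/11)·0 = 0.
The weights sum to 61/264.
So P(the prize voucher in locker 4 | the attendant opened locker 5) = (3/88) / (61/264) = 9/61.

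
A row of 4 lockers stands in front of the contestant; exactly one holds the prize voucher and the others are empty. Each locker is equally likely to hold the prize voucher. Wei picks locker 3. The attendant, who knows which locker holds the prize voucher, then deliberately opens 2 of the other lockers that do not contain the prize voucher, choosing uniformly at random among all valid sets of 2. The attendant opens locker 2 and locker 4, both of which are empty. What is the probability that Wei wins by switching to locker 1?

3/4

Condition on the true location of the prize voucher.
If it is in locker 1 (prior 1/4): the attendant has no choice, probability 1; weight (1/4)·1 = 1/4.
If it is in either of lockers 2 and 4 (prior 1/4 each): that locker was opened and seen not to hold the prize — ruled out; weight (1/4)·0 = 0 each.
If it is in locker 3 (prior 1/4): the attendant has 3 equally likely choices, so probability 1/3; weight (1/4)·(1/3) = 1/12.
The weights sum to 1/3.
So P(the prize voucher in locker 1 | the attendant opened locker 2 and locker 4) = (1/4) / (1/3) = 3/4.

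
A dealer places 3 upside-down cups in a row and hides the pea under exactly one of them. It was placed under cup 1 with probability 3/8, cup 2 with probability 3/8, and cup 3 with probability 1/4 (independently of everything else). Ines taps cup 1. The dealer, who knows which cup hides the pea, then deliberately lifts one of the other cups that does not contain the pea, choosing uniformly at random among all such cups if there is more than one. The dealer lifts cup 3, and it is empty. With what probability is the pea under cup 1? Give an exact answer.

Condition on the true location of the pea.
If it is under cup 1 (prior 3/8): the dealer has 2 equally likely choices, so probability 1/2; weight (3/8)·(1/2) = 3/16.
If it is under cup 2 (prior 3/8): the dealer has no choice, probability 1; weight (3/8)·1 = 3/8.
If it is under cup 3 (prior 1/4): the dealer opened cup 3, so this case is ruled out; weight (1/4)·0 = 0.
The weights sum to 9/16.
So P(the pea under cup 1 | the dealer opened cup 3) = (3/16) / (9/16) = 1/3.

1/3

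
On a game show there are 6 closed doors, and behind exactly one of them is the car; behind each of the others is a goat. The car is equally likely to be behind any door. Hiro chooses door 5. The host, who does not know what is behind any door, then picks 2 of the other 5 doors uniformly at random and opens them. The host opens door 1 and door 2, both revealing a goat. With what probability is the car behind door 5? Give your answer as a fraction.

Because the host chose which doors to open without knowing where the car is, the choice is independent of the prize location. Learning that none of the 2 opened doors holds the car simply rules out those 2 locations and leaves the remaining 4 doors still equally likely by symmetry.
So P(the car behind door 5) = 1/4.

1/4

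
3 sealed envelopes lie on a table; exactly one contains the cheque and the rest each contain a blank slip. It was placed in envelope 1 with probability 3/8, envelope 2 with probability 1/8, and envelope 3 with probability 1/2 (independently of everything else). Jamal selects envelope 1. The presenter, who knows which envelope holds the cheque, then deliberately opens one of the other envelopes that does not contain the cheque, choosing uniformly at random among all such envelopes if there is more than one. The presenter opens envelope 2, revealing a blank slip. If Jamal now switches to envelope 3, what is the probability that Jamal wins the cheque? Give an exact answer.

8/11

Apply Bayes' rule, conditioning on where the cheque actually is.
If it is in envelope 1 (prior 3/8): the presenter has 2 equally likely choices, so probability 1/2; weight (3/8)·(1/2) = 3/16.
If it is in envelope 2 (prior 1/8): the presenter opened envelope 2, so this case is ruled out; weight (1/8)·0 = 0.
If it is in envelope 3 (prior 1/2): the presenter has no choice, probability 1; weight (1/2)·1 = 1/2.
The weights sum to 11/16.
So P(the cheque in envelope 3 | the presenter opened envelope 2) = (1/2) / (11/16) = 8/11.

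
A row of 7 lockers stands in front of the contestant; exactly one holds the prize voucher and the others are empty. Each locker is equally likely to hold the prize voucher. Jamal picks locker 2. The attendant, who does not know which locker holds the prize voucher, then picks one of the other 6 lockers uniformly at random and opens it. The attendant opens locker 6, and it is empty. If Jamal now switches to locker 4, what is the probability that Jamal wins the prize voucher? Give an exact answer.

1/6

Because the attendant chose which locker to open without knowing where the prize voucher is, the choice is independent of the prize location. Learning that locker 6 does not hold the prize voucher simply rules out that one location and leaves the remaining 6 lockers still equally likely by symmetry.
So P(the prize voucher in locker 4) = 1/6.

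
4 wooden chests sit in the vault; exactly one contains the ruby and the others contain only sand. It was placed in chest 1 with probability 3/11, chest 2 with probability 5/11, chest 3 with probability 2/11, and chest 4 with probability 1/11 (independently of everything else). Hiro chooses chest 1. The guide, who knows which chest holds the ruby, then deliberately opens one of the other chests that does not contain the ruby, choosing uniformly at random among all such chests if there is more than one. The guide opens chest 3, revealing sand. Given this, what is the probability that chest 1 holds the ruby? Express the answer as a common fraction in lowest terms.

1/4

Apply Bayes' rule, conditioning on where the ruby actually is.
If it is in chest 1 (prior 3/11): the guide has 3 equally likely choices, so probability 1/3; weight (3/11)·(1/3) = 1/11.
If it is in chest 2 (prior 5/11): the guide has 2 equally likely choices, so probability 1/2; weight (5/11)·(1/2) = 5/22.
If it is in chest 3 (prior 2/11): the guide opened chest 3, so this case is ruled out; weight (2/11)·0 = 0.
If it is in chest 4 (prior 1/11): the guide has 2 equally likely choices, so probability 1/2; weight (1/11)·(1/2) = 1/22.
The weights sum to 4/11.
So P(the ruby in chest 1 | the guide opened chest 3) = (1/11) / (4/11) = 1/4.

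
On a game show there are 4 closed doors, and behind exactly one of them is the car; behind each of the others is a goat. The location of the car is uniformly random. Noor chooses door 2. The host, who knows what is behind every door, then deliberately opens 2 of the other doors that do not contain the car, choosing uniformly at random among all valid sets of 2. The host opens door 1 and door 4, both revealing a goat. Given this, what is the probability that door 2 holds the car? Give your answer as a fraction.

Condition on the true location of the car.
If it is behind either of doors 1 and 4 (prior 1/4 each): that door was opened and seen not to hold the prize — ruled out; weight (1/4)·0 = 0 each.
If it is behind door 2 (prior 1/4): the host has 3 equally likely choices, so probability 1/3; weight (1/4)·(1/3) = 1/12.
If it is behind door 3 (prior 1/4): the host has no choice, probability 1; weight (1/4)·1 = 1/4.
The weights sum to 1/3.
So P(the car behind door 2 | the host opened door 1 and door 4) = (1/12) / (1/3) = 1/4.

1/4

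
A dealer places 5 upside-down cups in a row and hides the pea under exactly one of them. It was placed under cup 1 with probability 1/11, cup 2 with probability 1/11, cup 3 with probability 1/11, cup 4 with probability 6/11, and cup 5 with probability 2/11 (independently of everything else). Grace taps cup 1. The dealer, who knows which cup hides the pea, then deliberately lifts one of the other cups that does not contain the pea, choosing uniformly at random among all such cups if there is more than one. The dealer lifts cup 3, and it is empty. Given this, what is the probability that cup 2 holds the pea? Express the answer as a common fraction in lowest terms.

Consider each possible location of the pea in turn.
If it is under cup 1 (prior 1/11): the dealer has 4 equally likely choices, so probability 1/4; weight (1/11)·(1/4) = 1/44.
If it is under cup 2 (prior 1/11): the dealer has 3 equally likely choices, so probability 1/3; weight (1/11)·(1/3) = 1/33.
If it is under cup 3 (prior 1/11): the dealer opened cup 3, so this case is ruled out; weight (1/11)·0 = 0.
If it is under cup 4 (prior 6/11): the dealer has 3 equally likely choices, so probability 1/3; weight (6/11)·(1/3) = 2/11.
If it is under cup 5 (prior 2/11): the dealer has 3 equally likely choices, so probability 1/3; weight (2/11)·(1/3) = 2/33.
The weights sum to 13/44.
So P(the pea under cup 2 | the dealer opened cup 3) = (1/33) / (13/44) = 4/39.

4/39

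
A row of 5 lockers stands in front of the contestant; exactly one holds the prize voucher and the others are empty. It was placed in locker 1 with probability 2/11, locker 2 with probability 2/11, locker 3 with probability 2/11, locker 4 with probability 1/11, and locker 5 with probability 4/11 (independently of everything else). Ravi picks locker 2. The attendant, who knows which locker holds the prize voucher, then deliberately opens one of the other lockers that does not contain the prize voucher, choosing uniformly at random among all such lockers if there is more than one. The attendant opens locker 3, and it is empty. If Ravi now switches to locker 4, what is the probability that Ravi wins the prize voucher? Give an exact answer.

Condition on the true location of the prize voucher.
If it is in locker 1 (prior 2/11): the attendant has 3 equally likely choices, so probability 1/3; weight (2/11)·(1/3) = 2/33.
If it is in locker 2 (prior 2/11): the attendant has 4 equally likely choices, so probability 1/4; weight (2/11)·(1/4) = 1/22.
If it is in locker 3 (prior 2/11): the attendant opened locker 3, so this case is ruled out; weight (2/11)·0 = 0.
If it is in locker 4 (prior 1/11): the attendant has 3 equally likely choices, so probability 1/3; weight (1/11)·(1/3) = 1/33.
If it is in locker 5 (prior 4/11): the attendant has 3 equally likely choices, so probability 1/3; weight (4/11)·(1/3) = 4/33.
The weights sum to 17/66.
So P(the prize voucher in locker 4 | the attendant opened locker 3) = (1/33) / (17/66) = 2/17.

2/17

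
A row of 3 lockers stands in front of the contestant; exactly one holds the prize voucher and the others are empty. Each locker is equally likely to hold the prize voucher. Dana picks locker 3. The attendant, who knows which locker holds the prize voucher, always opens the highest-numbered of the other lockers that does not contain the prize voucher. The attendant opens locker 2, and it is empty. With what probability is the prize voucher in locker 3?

Condition on the true location of the prize voucher.
If it is in either of lockers 1 and 3 (prior 1/3 each): locker 2 is the highest-numbered option available, probability 1; weight (1/3)·1 = 1/3 each.
If it is in locker 2 (prior 1/3): the attendant opened locker 2, so this case is ruled out; weight (1/3)·0 = 0.
The weights sum to 2/3.
So P(the prize voucher in locker 3 | the attendant opened locker 2) = (1/3) / (2/3) = 1/2.

1/2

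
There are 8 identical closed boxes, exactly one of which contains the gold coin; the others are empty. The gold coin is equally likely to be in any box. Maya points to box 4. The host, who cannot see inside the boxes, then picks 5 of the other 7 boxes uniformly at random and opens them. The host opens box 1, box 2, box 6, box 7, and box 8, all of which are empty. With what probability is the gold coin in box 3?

1/3

Condition on the true location of the gold coin.
If it is in any of boxes 1, 2, 6, 7, and 8 (prior 1/8 each): that box was opened and seen not to hold the prize — ruled out; weight (1/8)·0 = 0 each.
If it is in any of boxes 3, 4, and 5 (prior 1/8 each): the host picks exactly this set with probability 1/21 regardless, and none is the prize; weight (1/8)·(1/21) = 1/168 each.
The weights sum to 1/56.
So P(the gold coin in box 3 | the host opened box 1, box 2, box 6, box 7, and box 8) = (1/168) / (1/56) = 1/3.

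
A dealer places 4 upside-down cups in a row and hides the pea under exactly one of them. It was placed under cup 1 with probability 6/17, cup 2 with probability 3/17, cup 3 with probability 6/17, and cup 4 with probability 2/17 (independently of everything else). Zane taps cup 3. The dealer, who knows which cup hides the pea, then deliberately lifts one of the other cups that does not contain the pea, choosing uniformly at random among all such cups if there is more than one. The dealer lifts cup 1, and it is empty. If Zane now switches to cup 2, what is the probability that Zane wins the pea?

1/3

Apply Bayes' rule, conditioning on where the pea actually is.
If it is under cup 1 (prior 6/17): the dealer opened cup 1, so this case is ruled out; weight (6/17)·0 = 0.
If it is under cup 2 (prior 3/17): the dealer has 2 equally likely choices, so probability 1/2; weight (3/17)·(1/2) = 3/34.
If it is under cup 3 (prior 6/17): the dealer has 3 equally likely choices, so probability 1/3; weight (6/17)·(1/3) = 2/17.
If it is under cup 4 (prior 2/17): the dealer has 2 equally likely choices, so probability 1/2; weight (2/17)·(1/2) = 1/17.
The weights sum to 9/34.
So P(the pea under cup 2 | the dealer opened cup 1) = (3/34) / (9/34) = 1/3.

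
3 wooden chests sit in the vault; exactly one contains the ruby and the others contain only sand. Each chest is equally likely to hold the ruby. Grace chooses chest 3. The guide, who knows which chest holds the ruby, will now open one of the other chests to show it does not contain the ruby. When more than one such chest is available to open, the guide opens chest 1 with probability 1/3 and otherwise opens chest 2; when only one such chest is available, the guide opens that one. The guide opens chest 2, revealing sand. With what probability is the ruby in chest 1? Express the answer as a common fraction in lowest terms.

Condition on the true location of the ruby.
If it is in chest 1 (prior 1/3): only chest 2 is available, probability 1; weight (1/3)·1 = 1/3.
If it is in chest 2 (prior 1/3): the guide opened chest 2, so this case is ruled out; weight (1/3)·0 = 0.
If it is in chest 3 (prior 1/3): chest 1 is available but not opened, probability 2/3; weight (1/3)·(2/3) = 2/9.
The weights sum to 5/9.
So P(the ruby in chest 1 | the guide opened chest 2) = (1/3) / (5/9) = 3/5.

3/5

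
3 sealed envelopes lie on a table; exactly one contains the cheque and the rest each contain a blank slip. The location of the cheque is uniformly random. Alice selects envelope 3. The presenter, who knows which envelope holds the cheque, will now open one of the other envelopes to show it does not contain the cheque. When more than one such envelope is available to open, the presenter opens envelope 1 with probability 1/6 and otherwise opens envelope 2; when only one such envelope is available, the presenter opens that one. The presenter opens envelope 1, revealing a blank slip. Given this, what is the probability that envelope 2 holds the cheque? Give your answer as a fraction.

Consider each possible location of the cheque in turn.
If it is in envelope 1 (prior 1/3): the presenter opened envelope 1, so this case is ruled out; weight (1/3)·0 = 0.
If it is in envelope 2 (prior 1/3): only envelope 1 is available, probability 1; weight (1/3)·1 = 1/3.
If it is in envelope 3 (prior 1/3): envelope 1 is available, opened with probability 1/6; weight (1/3)·(1/6) = 1/18.
The weights sum to 7/18.
So P(the cheque in envelope 2 | the presenter opened envelope 1) = (1/3) / (7/18) = 6/7.

6/7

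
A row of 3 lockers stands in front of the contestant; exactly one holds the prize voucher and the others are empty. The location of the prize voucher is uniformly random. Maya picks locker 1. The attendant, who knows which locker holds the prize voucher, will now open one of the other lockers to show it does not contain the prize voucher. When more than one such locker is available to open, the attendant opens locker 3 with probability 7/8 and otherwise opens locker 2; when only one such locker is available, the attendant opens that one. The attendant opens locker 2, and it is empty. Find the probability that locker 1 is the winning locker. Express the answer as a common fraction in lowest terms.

1/9

Apply Bayes' rule, conditioning on where the prize voucher actually is.
If it is in locker 1 (prior 1/3): locker 3 is available but not opened, probability 1/8; weight (1/3)·(1/8) = 1/24.
If it is in locker 2 (prior 1/3): the attendant opened locker 2, so this case is ruled out; weight (1/3)·0 = 0.
If it is in locker 3 (prior 1/3): only locker 2 is available, probability 1; weight (1/3)·1 = 1/3.
The weights sum to 3/8.
So P(the prize voucher in locker 1 | the attendant opened locker 2) = (1/24) / (3/8) = 1/9.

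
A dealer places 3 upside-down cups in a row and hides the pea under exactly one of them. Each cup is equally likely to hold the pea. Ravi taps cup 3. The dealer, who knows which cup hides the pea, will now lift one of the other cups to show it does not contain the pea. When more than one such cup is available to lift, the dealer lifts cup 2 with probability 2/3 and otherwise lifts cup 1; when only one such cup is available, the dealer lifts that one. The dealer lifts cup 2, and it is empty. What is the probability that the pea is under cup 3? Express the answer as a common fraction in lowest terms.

2/5

Consider each possible location of the pea in turn.
If it is under cup 1 (prior 1/3): only cup 2 is available, probability 1; weight (1/3)·1 = 1/3.
If it is under cup 2 (prior 1/3): the dealer opened cup 2, so this case is ruled out; weight (1/3)·0 = 0.
If it is under cup 3 (prior 1/3): cup 2 is available, opened with probability 2/3; weight (1/3)·(2/3) = 2/9.
The weights sum to 5/9.
So P(the pea under cup 3 | the dealer opened cup 2) = (2/9) / (5/9) = 2/5.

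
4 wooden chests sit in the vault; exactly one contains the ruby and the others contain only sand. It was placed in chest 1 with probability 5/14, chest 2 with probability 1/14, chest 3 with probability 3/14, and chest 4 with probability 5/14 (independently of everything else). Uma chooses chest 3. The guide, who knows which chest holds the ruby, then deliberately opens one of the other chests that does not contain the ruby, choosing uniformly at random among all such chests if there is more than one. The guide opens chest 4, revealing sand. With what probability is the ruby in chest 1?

Condition on the true location of the ruby.
If it is in chest 1 (prior 5/14): the guide has 2 equally likely choices, so probability 1/2; weight (5/14)·(1/2) = 5/28.
If it is in chest 2 (prior 1/14): the guide has 2 equally likely choices, so probability 1/2; weight (1/14)·(1/2) = 1/28.
If it is in chest 3 (prior 3/14): the guide has 3 equally likely choices, so probability 1/3; weight (3/14)·(1/3) = 1/14.
If it is in chest 4 (prior 5/14): the guide opened chest 4, so this case is ruled out; weight (5/14)·0 = 0.
The weights sum to 2/7.
So P(the ruby in chest 1 | the guide opened chest 4) = (5/28) / (2/7) = 5/8.

5/8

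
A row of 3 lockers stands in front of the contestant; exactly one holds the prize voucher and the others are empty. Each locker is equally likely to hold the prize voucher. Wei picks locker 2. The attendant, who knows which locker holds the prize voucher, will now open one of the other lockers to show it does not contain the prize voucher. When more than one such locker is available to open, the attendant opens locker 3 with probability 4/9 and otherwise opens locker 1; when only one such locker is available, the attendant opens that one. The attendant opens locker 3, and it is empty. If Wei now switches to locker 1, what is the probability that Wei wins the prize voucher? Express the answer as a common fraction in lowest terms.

Apply Bayes' rule, conditioning on where the prize voucher actually is.
If it is in locker 1 (prior 1/3): only locker 3 is available, probability 1; weight (1/3)·1 = 1/3.
If it is in locker 2 (prior 1/3): locker 3 is available, opened with probability 4/9; weight (1/3)·(4/9) = 4/27.
If it is in locker 3 (prior 1/3): the attendant opened locker 3, so this case is ruled out; weight (1/3)·0 = 0.
The weights sum to 13/27.
So P(the prize voucher in locker 1 | the attendant opened locker 3) = (1/3) / (13/27) = 9/13.

9/13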